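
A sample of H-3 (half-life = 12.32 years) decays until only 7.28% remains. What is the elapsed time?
t = t½ × log₂(N₀/N) = 46.57 years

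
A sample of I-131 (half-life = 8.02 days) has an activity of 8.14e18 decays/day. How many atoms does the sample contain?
N = A/λ = 9.418e19 atoms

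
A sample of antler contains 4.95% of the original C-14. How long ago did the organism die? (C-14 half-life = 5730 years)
Age = t½ × log₂(1/ratio) = 24850 years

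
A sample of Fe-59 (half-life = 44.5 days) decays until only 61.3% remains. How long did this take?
t = t½ × log₂(N₀/N) = 31.42 days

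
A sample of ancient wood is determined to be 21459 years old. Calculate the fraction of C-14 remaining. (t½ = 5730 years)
N/N₀ = (1/2)^(t/t½) = 0.07458 = 7.46%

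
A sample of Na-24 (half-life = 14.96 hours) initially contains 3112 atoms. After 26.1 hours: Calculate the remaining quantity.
N = N₀(1/2)^(t/t½) = 928.6 atoms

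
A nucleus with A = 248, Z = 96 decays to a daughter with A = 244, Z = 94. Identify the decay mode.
ΔA = -4, ΔZ = -2 ⇒ alpha decay (α)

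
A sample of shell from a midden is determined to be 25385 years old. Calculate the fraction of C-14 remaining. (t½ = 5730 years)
N/N₀ = (1/2)^(t/t½) = 0.04639 = 4.64%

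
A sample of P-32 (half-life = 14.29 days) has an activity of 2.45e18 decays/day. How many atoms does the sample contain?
N = A/λ = 5.051e19 atoms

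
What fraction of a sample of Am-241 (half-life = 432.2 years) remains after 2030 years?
N/N₀ = (1/2)^(t/t½) = 0.03856 = 3.86%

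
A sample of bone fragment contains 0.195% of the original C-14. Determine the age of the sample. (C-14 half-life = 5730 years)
Age = t½ × log₂(1/ratio) = 51580 years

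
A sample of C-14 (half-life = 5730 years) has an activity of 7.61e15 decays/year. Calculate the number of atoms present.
N = A/λ = 6.291e19 atoms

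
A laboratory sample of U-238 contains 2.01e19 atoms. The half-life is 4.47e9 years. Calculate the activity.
A = λN = 3.117e9 decays/year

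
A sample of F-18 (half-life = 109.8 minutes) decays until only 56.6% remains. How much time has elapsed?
t = t½ × log₂(N₀/N) = 90.16 minutes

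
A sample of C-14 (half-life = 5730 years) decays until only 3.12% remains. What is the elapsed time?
t = t½ × log₂(N₀/N) = 28660 years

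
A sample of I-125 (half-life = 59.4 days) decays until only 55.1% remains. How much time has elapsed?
t = t½ × log₂(N₀/N) = 51.08 days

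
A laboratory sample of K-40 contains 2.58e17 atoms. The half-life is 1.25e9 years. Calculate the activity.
A = λN = 1.431e8 decays/year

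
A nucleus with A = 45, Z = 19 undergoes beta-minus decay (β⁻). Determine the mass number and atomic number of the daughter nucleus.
Daughter: A = 45, Z = 20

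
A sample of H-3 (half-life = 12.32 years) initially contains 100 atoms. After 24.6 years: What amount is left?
N = N₀(1/2)^(t/t½) = 25.06 atoms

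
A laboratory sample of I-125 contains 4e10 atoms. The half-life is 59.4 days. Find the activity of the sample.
A = λN = 4.668e8 decays/day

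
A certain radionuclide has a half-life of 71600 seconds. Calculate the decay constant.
λ = ln(2)/t½ = 9.681e-6 second⁻¹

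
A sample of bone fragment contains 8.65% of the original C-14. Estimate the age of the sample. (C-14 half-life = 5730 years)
Age = t½ × log₂(1/ratio) = 20230 years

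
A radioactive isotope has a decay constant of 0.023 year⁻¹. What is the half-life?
t½ = ln(2)/λ = 30.14 years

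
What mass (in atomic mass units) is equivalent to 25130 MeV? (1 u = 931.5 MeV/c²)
m = E/c² = 26.98 u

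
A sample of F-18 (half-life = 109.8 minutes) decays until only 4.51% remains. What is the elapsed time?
t = t½ × log₂(N₀/N) = 490.9 minutes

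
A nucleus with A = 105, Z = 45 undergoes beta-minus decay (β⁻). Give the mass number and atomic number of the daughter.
Daughter: A = 105, Z = 46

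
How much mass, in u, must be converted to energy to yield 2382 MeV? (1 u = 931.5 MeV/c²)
m = E/c² = 2.557 u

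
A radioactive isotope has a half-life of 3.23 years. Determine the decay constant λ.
λ = ln(2)/t½ = 0.2146 year⁻¹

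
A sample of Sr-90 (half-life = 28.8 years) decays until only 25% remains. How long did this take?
t = t½ × log₂(N₀/N) = 57.6 years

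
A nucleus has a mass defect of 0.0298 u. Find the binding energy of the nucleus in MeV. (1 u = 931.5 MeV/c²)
B.E. = Δm × 931.5 = 27.76 MeV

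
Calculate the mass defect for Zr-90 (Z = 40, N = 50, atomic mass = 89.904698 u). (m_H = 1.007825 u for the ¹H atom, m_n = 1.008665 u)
Δm = Z·m_H + N·m_n − M = 0.8416 u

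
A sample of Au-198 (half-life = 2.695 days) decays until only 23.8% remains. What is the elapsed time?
t = t½ × log₂(N₀/N) = 5.581 days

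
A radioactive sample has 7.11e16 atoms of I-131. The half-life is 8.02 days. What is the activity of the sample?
A = λN = 6.145e15 decays/day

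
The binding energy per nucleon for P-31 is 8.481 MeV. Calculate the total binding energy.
B.E. = 8.481 × 31 = 262.9 MeV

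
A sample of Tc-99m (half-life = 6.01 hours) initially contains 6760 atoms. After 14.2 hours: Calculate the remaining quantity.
N = N₀(1/2)^(t/t½) = 1314 atoms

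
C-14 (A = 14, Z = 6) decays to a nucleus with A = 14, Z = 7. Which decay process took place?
ΔA = 0, ΔZ = +1 ⇒ beta-minus decay (β⁻)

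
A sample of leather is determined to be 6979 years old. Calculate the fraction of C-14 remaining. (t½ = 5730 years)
N/N₀ = (1/2)^(t/t½) = 0.4299 = 43%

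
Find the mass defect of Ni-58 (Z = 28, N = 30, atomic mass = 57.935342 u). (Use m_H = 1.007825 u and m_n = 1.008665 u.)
Δm = Z·m_H + N·m_n − M = 0.5437 u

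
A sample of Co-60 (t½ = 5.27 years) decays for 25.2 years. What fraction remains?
N/N₀ = (1/2)^(t/t½) = 0.03635 = 3.64%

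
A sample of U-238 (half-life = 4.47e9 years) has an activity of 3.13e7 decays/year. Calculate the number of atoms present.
N = A/λ = 2.018e17 atoms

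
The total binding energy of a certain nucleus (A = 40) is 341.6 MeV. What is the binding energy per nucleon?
B.E./A = 341.6/40 = 8.54 MeV/nucleon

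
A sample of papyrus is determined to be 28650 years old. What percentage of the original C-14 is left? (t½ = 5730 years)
N/N₀ = (1/2)^(t/t½) = 0.03125 = 3.12%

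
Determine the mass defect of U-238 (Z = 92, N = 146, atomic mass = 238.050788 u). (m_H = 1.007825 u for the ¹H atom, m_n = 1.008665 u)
Δm = Z·m_H + N·m_n − M = 1.934 u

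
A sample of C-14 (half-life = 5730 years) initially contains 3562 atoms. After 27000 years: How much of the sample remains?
N = N₀(1/2)^(t/t½) = 135.9 atoms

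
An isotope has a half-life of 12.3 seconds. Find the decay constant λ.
λ = ln(2)/t½ = 0.05635 second⁻¹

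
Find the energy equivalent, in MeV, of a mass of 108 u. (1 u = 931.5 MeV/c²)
E = mc² = 1.006e5 MeV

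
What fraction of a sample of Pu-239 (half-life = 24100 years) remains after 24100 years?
N/N₀ = (1/2)^(t/t½) = 0.5 = 50%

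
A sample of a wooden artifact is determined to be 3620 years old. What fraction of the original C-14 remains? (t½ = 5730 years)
N/N₀ = (1/2)^(t/t½) = 0.6454 = 64.5%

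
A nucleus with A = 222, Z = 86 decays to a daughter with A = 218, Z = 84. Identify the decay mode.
ΔA = -4, ΔZ = -2 ⇒ alpha decay (α)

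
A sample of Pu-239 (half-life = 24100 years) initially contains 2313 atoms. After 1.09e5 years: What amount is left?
N = N₀(1/2)^(t/t½) = 100.6 atoms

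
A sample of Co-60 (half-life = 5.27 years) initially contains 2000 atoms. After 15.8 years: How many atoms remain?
N = N₀(1/2)^(t/t½) = 250.3 atoms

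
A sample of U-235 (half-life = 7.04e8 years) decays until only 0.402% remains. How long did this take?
t = t½ × log₂(N₀/N) = 5.603e9 years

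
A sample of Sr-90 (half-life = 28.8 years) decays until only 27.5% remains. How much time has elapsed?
t = t½ × log₂(N₀/N) = 53.64 years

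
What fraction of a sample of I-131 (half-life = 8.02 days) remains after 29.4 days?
N/N₀ = (1/2)^(t/t½) = 0.07879 = 7.88%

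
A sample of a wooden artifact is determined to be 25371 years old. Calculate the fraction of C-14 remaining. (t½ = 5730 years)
N/N₀ = (1/2)^(t/t½) = 0.04646 = 4.65%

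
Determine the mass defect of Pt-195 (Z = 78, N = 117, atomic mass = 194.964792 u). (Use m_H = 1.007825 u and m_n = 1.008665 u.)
Δm = Z·m_H + N·m_n − M = 1.659 u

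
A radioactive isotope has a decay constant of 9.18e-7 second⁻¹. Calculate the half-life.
t½ = ln(2)/λ = 7.551e5 seconds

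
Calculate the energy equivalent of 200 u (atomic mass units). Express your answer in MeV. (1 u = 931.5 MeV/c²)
E = mc² = 1.863e5 MeV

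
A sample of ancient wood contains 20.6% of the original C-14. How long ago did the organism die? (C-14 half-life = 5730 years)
Age = t½ × log₂(1/ratio) = 13060 years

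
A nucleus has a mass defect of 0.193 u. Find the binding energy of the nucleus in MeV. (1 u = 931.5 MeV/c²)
B.E. = Δm × 931.5 = 179.8 MeV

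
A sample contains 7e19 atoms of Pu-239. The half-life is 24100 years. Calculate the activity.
A = λN = 2.013e15 decays/year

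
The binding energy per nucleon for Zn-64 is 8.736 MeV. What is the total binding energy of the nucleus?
B.E. = 8.736 × 64 = 559.1 MeV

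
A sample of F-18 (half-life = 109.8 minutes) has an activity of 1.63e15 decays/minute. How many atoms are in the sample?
N = A/λ = 2.582e17 atoms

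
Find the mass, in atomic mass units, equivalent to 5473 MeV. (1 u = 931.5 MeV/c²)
m = E/c² = 5.875 u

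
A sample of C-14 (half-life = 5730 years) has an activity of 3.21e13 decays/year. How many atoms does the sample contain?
N = A/λ = 2.654e17 atoms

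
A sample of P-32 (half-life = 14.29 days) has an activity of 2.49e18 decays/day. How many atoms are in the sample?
N = A/λ = 5.133e19 atoms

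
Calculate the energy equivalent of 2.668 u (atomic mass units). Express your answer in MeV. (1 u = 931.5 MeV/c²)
E = mc² = 2485 MeV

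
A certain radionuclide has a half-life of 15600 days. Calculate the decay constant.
λ = ln(2)/t½ = 4.443e-5 day⁻¹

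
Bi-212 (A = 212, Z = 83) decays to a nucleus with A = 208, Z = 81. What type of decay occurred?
ΔA = -4, ΔZ = -2 ⇒ alpha decay (α)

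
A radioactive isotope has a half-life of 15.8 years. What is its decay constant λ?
λ = ln(2)/t½ = 0.04387 year⁻¹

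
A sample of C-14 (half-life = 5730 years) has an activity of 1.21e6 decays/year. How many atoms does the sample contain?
N = A/λ = 1e10 atoms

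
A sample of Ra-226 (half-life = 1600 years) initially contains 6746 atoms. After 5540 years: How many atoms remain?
N = N₀(1/2)^(t/t½) = 612 atoms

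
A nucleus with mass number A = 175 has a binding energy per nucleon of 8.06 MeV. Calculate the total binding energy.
B.E. = 8.06 × 175 = 1410 MeV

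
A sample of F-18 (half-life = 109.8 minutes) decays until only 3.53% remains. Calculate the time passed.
t = t½ × log₂(N₀/N) = 529.7 minutes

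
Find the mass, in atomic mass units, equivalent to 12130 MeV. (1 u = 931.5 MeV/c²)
m = E/c² = 13.02 u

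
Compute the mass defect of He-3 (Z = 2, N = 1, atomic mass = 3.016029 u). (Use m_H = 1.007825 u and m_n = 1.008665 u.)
Δm = Z·m_H + N·m_n − M = 0.008286 u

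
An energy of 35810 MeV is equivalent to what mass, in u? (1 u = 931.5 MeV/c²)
m = E/c² = 38.44 u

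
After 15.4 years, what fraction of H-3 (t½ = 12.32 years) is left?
N/N₀ = (1/2)^(t/t½) = 0.4204 = 42%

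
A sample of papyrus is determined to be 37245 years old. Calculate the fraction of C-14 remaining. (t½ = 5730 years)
N/N₀ = (1/2)^(t/t½) = 0.01105 = 1.1%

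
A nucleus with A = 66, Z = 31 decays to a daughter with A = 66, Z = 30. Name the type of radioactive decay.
ΔA = 0, ΔZ = -1 ⇒ beta-plus decay (β⁺) or electron capture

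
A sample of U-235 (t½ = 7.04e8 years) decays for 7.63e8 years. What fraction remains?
N/N₀ = (1/2)^(t/t½) = 0.4718 = 47.2%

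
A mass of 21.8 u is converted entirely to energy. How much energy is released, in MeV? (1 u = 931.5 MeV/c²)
E = mc² = 20310 MeV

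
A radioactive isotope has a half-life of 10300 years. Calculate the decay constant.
λ = ln(2)/t½ = 6.73e-5 year⁻¹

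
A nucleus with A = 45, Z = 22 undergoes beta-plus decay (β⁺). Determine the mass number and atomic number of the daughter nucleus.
Daughter: A = 45, Z = 21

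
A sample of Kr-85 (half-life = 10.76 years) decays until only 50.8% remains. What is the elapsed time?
t = t½ × log₂(N₀/N) = 10.51 years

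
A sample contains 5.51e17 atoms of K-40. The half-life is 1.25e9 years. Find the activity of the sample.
A = λN = 3.055e8 decays/year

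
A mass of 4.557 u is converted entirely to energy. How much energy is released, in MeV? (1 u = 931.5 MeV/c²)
E = mc² = 4245 MeV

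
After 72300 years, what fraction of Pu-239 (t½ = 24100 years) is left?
N/N₀ = (1/2)^(t/t½) = 0.125 = 12.5%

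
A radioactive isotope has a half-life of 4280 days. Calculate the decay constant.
λ = ln(2)/t½ = 1.62e-4 day⁻¹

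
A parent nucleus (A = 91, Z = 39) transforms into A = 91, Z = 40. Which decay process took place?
ΔA = 0, ΔZ = +1 ⇒ beta-minus decay (β⁻)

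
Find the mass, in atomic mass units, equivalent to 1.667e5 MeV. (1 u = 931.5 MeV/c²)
m = E/c² = 179 u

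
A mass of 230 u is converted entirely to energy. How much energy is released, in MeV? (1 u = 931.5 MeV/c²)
E = mc² = 2.142e5 MeV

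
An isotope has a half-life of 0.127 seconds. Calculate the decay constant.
λ = ln(2)/t½ = 5.458 second⁻¹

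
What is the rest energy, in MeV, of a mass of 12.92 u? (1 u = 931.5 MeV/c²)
E = mc² = 12030 MeV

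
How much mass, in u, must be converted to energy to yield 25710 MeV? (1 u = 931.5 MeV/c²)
m = E/c² = 27.6 u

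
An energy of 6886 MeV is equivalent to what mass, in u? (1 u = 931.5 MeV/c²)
m = E/c² = 7.392 u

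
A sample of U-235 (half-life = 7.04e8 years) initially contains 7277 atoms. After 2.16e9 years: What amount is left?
N = N₀(1/2)^(t/t½) = 867.6 atoms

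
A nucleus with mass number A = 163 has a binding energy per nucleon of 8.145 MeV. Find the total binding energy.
B.E. = 8.145 × 163 = 1328 MeV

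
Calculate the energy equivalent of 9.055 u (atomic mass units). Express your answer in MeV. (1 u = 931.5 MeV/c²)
E = mc² = 8435 MeV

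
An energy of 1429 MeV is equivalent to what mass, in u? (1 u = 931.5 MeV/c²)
m = E/c² = 1.534 u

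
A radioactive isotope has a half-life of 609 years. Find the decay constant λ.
λ = ln(2)/t½ = 0.001138 year⁻¹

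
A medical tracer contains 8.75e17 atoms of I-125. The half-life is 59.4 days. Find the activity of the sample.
A = λN = 1.021e16 decays/day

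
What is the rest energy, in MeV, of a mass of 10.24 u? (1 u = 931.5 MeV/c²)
E = mc² = 9539 MeV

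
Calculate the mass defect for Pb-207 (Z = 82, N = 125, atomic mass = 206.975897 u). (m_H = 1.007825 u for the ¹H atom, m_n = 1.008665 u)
Δm = Z·m_H + N·m_n − M = 1.749 u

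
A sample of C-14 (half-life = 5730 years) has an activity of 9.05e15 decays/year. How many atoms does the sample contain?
N = A/λ = 7.481e19 atoms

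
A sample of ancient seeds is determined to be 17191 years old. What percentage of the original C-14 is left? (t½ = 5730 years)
N/N₀ = (1/2)^(t/t½) = 0.125 = 12.5%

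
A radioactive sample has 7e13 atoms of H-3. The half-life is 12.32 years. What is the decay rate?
A = λN = 3.938e12 decays/year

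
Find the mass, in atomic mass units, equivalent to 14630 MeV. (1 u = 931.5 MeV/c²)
m = E/c² = 15.71 u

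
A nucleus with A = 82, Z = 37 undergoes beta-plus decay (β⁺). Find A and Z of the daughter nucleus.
Daughter: A = 82, Z = 36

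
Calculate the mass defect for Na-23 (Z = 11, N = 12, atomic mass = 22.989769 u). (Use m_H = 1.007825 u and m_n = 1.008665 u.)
Δm = Z·m_H + N·m_n − M = 0.2003 u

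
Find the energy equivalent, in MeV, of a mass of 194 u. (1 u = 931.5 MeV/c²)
E = mc² = 1.807e5 MeV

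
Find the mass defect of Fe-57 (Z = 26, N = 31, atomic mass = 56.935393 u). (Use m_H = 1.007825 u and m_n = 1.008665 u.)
Δm = Z·m_H + N·m_n − M = 0.5367 u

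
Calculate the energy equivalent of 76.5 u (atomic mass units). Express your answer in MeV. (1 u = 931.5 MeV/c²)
E = mc² = 71260 MeV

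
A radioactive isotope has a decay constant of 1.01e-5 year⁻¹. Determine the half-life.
t½ = ln(2)/λ = 68630 years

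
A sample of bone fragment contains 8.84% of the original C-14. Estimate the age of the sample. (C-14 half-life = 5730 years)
Age = t½ × log₂(1/ratio) = 20050 years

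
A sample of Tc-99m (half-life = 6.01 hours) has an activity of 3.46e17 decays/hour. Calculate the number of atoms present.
N = A/λ = 3e18 atoms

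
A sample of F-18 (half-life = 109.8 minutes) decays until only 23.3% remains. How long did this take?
t = t½ × log₂(N₀/N) = 230.8 minutes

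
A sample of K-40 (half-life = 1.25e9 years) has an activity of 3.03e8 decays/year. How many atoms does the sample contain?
N = A/λ = 5.464e17 atoms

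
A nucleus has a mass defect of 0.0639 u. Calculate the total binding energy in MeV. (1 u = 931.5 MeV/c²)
B.E. = Δm × 931.5 = 59.52 MeV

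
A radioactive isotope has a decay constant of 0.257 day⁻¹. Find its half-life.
t½ = ln(2)/λ = 2.697 days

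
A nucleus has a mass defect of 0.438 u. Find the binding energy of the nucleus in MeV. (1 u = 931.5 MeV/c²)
B.E. = Δm × 931.5 = 408 MeV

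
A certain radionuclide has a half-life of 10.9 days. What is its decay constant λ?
λ = ln(2)/t½ = 0.06359 day⁻¹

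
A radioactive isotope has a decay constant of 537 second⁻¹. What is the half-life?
t½ = ln(2)/λ = 0.001291 seconds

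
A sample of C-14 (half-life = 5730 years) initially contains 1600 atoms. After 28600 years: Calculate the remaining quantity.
N = N₀(1/2)^(t/t½) = 50.3 atoms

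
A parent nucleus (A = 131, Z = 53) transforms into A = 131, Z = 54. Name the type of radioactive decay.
ΔA = 0, ΔZ = +1 ⇒ beta-minus decay (β⁻)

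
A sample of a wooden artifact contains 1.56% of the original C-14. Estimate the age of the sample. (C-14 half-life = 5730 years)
Age = t½ × log₂(1/ratio) = 34390 years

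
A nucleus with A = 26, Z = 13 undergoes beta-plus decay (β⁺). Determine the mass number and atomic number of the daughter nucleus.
Daughter: A = 26, Z = 12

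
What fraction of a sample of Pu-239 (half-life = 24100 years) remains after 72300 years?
N/N₀ = (1/2)^(t/t½) = 0.125 = 12.5%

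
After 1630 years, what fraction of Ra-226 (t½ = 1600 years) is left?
N/N₀ = (1/2)^(t/t½) = 0.4935 = 49.4%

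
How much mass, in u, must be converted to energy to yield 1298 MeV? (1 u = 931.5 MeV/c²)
m = E/c² = 1.393 u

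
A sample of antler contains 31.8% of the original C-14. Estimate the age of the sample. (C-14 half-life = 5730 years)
Age = t½ × log₂(1/ratio) = 9471 years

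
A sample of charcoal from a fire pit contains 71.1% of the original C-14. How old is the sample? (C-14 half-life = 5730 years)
Age = t½ × log₂(1/ratio) = 2820 years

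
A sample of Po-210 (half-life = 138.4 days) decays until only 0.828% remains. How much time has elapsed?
t = t½ × log₂(N₀/N) = 957.2 days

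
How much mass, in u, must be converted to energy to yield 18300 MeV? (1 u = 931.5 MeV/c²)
m = E/c² = 19.65 u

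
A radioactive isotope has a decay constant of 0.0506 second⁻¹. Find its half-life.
t½ = ln(2)/λ = 13.7 seconds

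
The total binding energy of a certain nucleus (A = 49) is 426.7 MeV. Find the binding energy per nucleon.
B.E./A = 426.7/49 = 8.708 MeV/nucleon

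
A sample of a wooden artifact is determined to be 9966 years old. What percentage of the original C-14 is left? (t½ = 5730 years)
N/N₀ = (1/2)^(t/t½) = 0.2995 = 30%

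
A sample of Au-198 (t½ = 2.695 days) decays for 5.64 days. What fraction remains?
N/N₀ = (1/2)^(t/t½) = 0.2344 = 23.4%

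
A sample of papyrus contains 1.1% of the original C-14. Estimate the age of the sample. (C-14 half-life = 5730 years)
Age = t½ × log₂(1/ratio) = 37280 years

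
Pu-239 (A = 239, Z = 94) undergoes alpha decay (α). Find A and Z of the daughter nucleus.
Daughter: A = 235, Z = 92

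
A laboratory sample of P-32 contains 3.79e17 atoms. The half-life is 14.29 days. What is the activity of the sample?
A = λN = 1.838e16 decays/day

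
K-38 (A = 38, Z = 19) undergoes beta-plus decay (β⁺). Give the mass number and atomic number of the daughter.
Daughter: A = 38, Z = 18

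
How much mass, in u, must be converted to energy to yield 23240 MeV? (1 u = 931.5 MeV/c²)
m = E/c² = 24.95 u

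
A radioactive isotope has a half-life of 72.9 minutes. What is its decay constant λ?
λ = ln(2)/t½ = 0.009508 minute⁻¹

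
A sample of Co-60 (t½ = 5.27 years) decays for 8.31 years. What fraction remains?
N/N₀ = (1/2)^(t/t½) = 0.3352 = 33.5%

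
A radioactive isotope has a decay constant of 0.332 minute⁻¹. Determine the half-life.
t½ = ln(2)/λ = 2.088 minutes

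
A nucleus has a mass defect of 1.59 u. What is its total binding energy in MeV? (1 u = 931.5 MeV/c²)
B.E. = Δm × 931.5 = 1481 MeV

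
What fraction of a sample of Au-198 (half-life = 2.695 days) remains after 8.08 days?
N/N₀ = (1/2)^(t/t½) = 0.1252 = 12.5%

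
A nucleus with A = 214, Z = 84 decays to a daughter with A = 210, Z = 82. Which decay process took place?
ΔA = -4, ΔZ = -2 ⇒ alpha decay (α)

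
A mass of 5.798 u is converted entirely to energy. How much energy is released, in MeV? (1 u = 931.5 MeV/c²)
E = mc² = 5401 MeV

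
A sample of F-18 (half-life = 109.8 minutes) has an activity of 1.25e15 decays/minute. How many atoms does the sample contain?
N = A/λ = 1.98e17 atoms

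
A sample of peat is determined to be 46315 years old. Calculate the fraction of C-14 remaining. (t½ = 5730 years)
N/N₀ = (1/2)^(t/t½) = 0.003688 = 0.369%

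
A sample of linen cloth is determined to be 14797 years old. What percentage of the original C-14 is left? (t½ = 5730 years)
N/N₀ = (1/2)^(t/t½) = 0.167 = 16.7%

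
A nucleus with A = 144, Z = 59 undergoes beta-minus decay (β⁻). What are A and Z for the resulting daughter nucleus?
Daughter: A = 144, Z = 60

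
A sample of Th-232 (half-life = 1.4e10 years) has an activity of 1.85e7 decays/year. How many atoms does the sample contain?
N = A/λ = 3.737e17 atoms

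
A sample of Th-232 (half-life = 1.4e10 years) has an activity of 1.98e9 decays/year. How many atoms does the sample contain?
N = A/λ = 3.999e19 atoms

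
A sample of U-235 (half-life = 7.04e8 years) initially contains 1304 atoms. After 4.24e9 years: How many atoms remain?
N = N₀(1/2)^(t/t½) = 20.06 atoms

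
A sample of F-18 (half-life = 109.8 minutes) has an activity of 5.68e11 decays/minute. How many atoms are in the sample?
N = A/λ = 8.998e13 atoms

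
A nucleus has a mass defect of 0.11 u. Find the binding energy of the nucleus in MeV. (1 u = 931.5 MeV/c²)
B.E. = Δm × 931.5 = 102.5 MeV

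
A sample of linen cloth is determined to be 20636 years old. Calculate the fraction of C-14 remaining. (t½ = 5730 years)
N/N₀ = (1/2)^(t/t½) = 0.08239 = 8.24%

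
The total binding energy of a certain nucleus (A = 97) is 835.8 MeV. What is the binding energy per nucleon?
B.E./A = 835.8/97 = 8.616 MeV/nucleon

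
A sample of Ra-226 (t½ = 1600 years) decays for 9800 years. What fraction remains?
N/N₀ = (1/2)^(t/t½) = 0.01433 = 1.43%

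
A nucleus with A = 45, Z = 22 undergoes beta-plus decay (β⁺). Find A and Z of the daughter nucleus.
Daughter: A = 45, Z = 21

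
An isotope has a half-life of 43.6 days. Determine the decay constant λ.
λ = ln(2)/t½ = 0.0159 day⁻¹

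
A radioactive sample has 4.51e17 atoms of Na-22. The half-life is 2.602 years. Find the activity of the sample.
A = λN = 1.201e17 decays/year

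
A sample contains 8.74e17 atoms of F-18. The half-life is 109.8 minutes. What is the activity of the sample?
A = λN = 5.517e15 decays/minute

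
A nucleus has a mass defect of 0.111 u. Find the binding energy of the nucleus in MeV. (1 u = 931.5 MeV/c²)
B.E. = Δm × 931.5 = 103.4 MeV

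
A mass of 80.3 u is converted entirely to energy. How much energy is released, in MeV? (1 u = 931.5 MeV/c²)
E = mc² = 74800 MeV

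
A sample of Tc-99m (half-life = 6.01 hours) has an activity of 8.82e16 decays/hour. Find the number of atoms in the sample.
N = A/λ = 7.647e17 atoms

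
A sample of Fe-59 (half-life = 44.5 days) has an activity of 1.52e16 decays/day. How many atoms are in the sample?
N = A/λ = 9.758e17 atoms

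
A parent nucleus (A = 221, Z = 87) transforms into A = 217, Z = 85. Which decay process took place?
ΔA = -4, ΔZ = -2 ⇒ alpha decay (α)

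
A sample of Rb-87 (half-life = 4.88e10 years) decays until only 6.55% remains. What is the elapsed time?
t = t½ × log₂(N₀/N) = 1.919e11 years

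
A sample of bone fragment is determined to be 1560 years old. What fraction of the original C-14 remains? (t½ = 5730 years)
N/N₀ = (1/2)^(t/t½) = 0.828 = 82.8%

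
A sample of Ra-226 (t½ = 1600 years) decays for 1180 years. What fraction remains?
N/N₀ = (1/2)^(t/t½) = 0.5998 = 60%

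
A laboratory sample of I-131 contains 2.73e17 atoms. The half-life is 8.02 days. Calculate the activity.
A = λN = 2.359e16 decays/day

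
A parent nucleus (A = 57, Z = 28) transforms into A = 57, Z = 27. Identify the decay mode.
ΔA = 0, ΔZ = -1 ⇒ beta-plus decay (β⁺) or electron capture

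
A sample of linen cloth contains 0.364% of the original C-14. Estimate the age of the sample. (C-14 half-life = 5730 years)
Age = t½ × log₂(1/ratio) = 46420 years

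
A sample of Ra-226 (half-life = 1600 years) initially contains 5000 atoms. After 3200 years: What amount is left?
N = N₀(1/2)^(t/t½) = 1250 atoms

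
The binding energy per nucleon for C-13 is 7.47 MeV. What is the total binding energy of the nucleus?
B.E. = 7.47 × 13 = 97.11 MeV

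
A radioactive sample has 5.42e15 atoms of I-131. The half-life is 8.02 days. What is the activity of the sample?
A = λN = 4.684e14 decays/day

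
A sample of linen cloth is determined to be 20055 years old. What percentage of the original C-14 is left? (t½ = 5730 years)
N/N₀ = (1/2)^(t/t½) = 0.08839 = 8.84%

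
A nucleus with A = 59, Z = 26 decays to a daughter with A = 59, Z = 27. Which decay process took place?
ΔA = 0, ΔZ = +1 ⇒ beta-minus decay (β⁻)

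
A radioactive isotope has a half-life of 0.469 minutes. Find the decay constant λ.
λ = ln(2)/t½ = 1.478 minute⁻¹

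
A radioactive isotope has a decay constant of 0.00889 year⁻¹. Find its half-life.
t½ = ln(2)/λ = 77.97 years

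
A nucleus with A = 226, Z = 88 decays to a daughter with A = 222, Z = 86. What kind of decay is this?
ΔA = -4, ΔZ = -2 ⇒ alpha decay (α)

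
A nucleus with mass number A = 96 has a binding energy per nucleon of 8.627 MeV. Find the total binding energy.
B.E. = 8.627 × 96 = 828.2 MeV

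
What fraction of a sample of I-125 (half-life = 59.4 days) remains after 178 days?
N/N₀ = (1/2)^(t/t½) = 0.1253 = 12.5%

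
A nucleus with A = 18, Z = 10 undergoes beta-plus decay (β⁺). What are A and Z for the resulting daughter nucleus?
Daughter: A = 18, Z = 9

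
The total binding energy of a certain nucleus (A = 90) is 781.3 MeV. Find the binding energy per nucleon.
B.E./A = 781.3/90 = 8.681 MeV/nucleon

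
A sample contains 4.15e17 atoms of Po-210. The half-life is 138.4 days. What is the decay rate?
A = λN = 2.078e15 decays/day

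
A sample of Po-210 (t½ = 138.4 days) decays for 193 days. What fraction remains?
N/N₀ = (1/2)^(t/t½) = 0.3804 = 38%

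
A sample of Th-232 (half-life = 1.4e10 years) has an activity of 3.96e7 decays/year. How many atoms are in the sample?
N = A/λ = 7.998e17 atoms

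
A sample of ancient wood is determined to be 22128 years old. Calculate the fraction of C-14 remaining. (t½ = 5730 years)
N/N₀ = (1/2)^(t/t½) = 0.06878 = 6.88%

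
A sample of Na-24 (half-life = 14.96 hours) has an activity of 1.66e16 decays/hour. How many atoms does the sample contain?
N = A/λ = 3.583e17 atoms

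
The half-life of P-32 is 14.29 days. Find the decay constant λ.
λ = ln(2)/t½ = 0.04851 day⁻¹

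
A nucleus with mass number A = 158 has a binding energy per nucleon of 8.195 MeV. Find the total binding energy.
B.E. = 8.195 × 158 = 1295 MeV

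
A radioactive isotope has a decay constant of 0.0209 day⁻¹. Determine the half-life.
t½ = ln(2)/λ = 33.16 days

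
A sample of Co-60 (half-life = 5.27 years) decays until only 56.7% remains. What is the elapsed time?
t = t½ × log₂(N₀/N) = 4.314 years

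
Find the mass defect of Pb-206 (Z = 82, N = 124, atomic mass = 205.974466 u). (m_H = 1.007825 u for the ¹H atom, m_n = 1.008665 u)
Δm = Z·m_H + N·m_n − M = 1.742 u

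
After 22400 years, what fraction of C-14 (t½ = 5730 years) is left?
N/N₀ = (1/2)^(t/t½) = 0.06656 = 6.66%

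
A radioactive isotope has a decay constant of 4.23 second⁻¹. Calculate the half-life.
t½ = ln(2)/λ = 0.1639 seconds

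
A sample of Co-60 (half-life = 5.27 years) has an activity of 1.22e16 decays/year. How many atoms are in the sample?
N = A/λ = 9.276e16 atoms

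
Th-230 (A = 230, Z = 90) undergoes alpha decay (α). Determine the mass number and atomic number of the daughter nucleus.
Daughter: A = 226, Z = 88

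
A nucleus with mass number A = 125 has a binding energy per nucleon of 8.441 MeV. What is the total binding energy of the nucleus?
B.E. = 8.441 × 125 = 1055 MeV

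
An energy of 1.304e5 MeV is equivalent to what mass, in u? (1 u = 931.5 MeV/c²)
m = E/c² = 140 u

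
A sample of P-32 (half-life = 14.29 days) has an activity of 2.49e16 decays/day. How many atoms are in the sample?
N = A/λ = 5.133e17 atoms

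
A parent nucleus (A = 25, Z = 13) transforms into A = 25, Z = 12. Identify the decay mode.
ΔA = 0, ΔZ = -1 ⇒ beta-plus decay (β⁺) or electron capture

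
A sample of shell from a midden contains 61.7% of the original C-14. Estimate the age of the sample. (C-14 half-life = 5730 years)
Age = t½ × log₂(1/ratio) = 3992 years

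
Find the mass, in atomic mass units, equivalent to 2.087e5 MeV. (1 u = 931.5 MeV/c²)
m = E/c² = 224 u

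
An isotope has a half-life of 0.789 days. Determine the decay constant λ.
λ = ln(2)/t½ = 0.8785 day⁻¹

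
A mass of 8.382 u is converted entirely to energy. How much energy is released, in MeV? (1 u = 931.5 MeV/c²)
E = mc² = 7808 MeV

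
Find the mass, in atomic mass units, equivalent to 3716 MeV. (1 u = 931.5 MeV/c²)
m = E/c² = 3.989 u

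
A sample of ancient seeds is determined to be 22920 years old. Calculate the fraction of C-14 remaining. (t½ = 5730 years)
N/N₀ = (1/2)^(t/t½) = 0.0625 = 6.25%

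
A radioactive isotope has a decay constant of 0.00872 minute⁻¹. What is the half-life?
t½ = ln(2)/λ = 79.49 minutes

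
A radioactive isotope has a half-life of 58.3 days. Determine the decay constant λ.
λ = ln(2)/t½ = 0.01189 day⁻¹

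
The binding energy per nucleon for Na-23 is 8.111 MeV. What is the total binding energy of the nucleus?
B.E. = 8.111 × 23 = 186.6 MeV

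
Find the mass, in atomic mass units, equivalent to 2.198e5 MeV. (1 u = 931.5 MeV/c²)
m = E/c² = 236 u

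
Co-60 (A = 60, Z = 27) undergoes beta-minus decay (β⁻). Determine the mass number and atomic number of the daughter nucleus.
Daughter: A = 60, Z = 28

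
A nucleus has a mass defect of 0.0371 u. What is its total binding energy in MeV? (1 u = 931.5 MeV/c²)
B.E. = Δm × 931.5 = 34.56 MeV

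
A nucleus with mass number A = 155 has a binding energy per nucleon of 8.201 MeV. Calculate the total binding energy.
B.E. = 8.201 × 155 = 1271 MeV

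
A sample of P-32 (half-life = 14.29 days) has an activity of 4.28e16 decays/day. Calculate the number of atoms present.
N = A/λ = 8.824e17 atoms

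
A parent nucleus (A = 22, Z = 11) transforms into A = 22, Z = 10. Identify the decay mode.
ΔA = 0, ΔZ = -1 ⇒ beta-plus decay (β⁺) or electron capture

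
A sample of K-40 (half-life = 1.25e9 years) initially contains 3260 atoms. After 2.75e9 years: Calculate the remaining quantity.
N = N₀(1/2)^(t/t½) = 709.5 atoms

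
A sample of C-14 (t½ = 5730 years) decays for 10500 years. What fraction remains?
N/N₀ = (1/2)^(t/t½) = 0.2808 = 28.1%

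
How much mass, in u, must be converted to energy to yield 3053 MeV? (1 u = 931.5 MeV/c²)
m = E/c² = 3.278 u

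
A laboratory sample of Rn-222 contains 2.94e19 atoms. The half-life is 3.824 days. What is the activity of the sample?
A = λN = 5.329e18 decays/day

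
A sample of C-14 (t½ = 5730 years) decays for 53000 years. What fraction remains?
N/N₀ = (1/2)^(t/t½) = 0.001643 = 0.164%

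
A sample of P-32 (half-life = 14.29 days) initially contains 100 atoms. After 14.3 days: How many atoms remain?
N = N₀(1/2)^(t/t½) = 49.98 atoms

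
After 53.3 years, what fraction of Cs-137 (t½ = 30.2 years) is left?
N/N₀ = (1/2)^(t/t½) = 0.2942 = 29.4%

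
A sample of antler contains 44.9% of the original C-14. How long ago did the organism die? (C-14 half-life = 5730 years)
Age = t½ × log₂(1/ratio) = 6619 years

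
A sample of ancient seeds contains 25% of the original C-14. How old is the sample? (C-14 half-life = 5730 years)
Age = t½ × log₂(1/ratio) = 11460 years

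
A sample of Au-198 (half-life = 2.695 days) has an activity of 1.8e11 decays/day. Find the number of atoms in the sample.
N = A/λ = 6.999e11 atoms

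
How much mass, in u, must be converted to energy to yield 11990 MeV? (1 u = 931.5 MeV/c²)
m = E/c² = 12.87 u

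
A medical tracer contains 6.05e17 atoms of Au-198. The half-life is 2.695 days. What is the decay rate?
A = λN = 1.556e17 decays/day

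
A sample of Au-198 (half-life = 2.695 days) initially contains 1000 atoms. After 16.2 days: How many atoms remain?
N = N₀(1/2)^(t/t½) = 15.5 atoms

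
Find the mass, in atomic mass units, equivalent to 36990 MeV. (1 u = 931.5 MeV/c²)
m = E/c² = 39.71 u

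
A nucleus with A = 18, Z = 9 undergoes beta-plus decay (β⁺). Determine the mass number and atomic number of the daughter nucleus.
Daughter: A = 18, Z = 8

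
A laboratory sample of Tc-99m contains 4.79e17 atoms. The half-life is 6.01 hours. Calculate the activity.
A = λN = 5.524e16 decays/hour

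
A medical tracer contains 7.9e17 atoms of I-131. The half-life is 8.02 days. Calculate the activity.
A = λN = 6.828e16 decays/day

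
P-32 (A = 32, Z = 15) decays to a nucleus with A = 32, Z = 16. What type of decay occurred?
ΔA = 0, ΔZ = +1 ⇒ beta-minus decay (β⁻)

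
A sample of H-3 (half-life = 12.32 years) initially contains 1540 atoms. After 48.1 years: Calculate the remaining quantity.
N = N₀(1/2)^(t/t½) = 102.9 atoms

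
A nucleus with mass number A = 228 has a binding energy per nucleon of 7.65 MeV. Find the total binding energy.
B.E. = 7.65 × 228 = 1744 MeV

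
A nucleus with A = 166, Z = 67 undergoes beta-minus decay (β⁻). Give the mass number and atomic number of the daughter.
Daughter: A = 166, Z = 68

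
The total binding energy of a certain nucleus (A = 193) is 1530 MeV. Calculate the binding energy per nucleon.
B.E./A = 1530/193 = 7.927 MeV/nucleon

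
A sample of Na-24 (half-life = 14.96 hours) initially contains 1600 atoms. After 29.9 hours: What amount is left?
N = N₀(1/2)^(t/t½) = 400.4 atoms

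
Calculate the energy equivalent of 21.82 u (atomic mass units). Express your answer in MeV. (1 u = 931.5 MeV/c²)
E = mc² = 20330 MeV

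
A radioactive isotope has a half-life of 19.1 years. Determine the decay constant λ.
λ = ln(2)/t½ = 0.03629 year⁻¹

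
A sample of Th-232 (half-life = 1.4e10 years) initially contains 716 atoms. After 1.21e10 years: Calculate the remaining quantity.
N = N₀(1/2)^(t/t½) = 393.3 atoms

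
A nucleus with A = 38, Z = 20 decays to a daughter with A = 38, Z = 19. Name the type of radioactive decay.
ΔA = 0, ΔZ = -1 ⇒ beta-plus decay (β⁺) or electron capture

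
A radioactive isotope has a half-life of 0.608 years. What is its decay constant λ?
λ = ln(2)/t½ = 1.14 year⁻¹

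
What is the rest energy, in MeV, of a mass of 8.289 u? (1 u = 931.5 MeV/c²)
E = mc² = 7721 MeV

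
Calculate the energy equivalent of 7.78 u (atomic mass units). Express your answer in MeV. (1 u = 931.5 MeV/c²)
E = mc² = 7247 MeV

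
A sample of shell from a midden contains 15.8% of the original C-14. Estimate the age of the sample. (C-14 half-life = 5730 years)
Age = t½ × log₂(1/ratio) = 15250 years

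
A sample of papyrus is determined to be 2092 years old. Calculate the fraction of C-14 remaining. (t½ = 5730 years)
N/N₀ = (1/2)^(t/t½) = 0.7764 = 77.6%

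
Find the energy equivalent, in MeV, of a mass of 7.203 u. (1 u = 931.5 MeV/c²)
E = mc² = 6710 MeV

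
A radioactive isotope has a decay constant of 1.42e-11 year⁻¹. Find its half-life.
t½ = ln(2)/λ = 4.881e10 years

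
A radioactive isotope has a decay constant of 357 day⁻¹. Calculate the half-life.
t½ = ln(2)/λ = 0.001942 days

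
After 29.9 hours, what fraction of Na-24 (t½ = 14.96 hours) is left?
N/N₀ = (1/2)^(t/t½) = 0.2502 = 25%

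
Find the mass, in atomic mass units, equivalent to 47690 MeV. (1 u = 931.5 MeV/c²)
m = E/c² = 51.2 u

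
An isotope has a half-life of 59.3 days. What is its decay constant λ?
λ = ln(2)/t½ = 0.01169 day⁻¹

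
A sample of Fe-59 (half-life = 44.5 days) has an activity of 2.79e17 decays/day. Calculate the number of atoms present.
N = A/λ = 1.791e19 atoms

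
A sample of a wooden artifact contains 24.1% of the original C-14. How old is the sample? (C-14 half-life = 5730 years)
Age = t½ × log₂(1/ratio) = 11760 years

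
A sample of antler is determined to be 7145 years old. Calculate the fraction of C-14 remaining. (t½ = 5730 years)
N/N₀ = (1/2)^(t/t½) = 0.4213 = 42.1%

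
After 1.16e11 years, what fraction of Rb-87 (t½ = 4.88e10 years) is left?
N/N₀ = (1/2)^(t/t½) = 0.1925 = 19.3%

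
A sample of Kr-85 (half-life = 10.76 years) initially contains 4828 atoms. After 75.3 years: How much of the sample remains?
N = N₀(1/2)^(t/t½) = 37.77 atoms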